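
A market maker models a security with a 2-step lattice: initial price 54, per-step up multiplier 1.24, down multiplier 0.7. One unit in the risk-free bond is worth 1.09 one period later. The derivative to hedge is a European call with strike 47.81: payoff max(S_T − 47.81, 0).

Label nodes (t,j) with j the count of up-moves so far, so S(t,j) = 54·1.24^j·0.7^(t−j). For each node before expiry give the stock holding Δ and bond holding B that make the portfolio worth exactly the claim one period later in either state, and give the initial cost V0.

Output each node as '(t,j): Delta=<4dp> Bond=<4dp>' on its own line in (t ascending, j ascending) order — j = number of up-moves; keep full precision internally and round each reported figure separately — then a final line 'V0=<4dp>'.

The replicating-portfolio and risk-neutral prices coincide; use p* = (1.09−0.7)/(1.24−0.7) = 0.7222 for the latter.
Terminal payoffs: V(2,0)=0.0000, V(2,1)=0.0000, V(2,2)=35.2204
Node (1,0) S=37.8000: V=(p*·0.0000+(1−p*)·0.0000)/1.09=0.0000; Δ=(0.0000−0.0000)/(46.8720−26.4600)=0.0000; B=V−Δ·S=0.0000
Node (1,1) S=66.9600: V=(p*·35.2204+(1−p*)·0.0000)/1.09=23.3367; Δ=(35.2204−0.0000)/(83.0304−46.8720)=0.9741; B=V−Δ·S=-41.8863
Node (0,0) S=54.0000: V=(p*·23.3367+(1−p*)·0.0000)/1.09=15.4626; Δ=(23.3367−0.0000)/(66.9600−37.8000)=0.8003; B=V−Δ·S=-27.7534
The time-0 hedge costs 15.4626, which is the no-arbitrage price.

(0,0): Delta=0.8003 Bond=-27.7534
(1,0): Delta=0.0000 Bond=0.0000
(1,1): Delta=0.9741 Bond=-41.8863
V0=15.4626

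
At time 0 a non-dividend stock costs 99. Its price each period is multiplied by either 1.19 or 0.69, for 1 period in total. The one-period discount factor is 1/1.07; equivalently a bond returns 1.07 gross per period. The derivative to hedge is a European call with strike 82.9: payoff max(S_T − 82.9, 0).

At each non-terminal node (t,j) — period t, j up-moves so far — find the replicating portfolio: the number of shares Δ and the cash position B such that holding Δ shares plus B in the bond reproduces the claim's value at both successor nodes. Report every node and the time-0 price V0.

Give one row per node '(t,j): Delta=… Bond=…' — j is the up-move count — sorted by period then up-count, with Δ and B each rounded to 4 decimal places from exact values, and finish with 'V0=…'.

(0,0): Delta=0.7053 Bond=-45.0241
V0=24.7959

Since d<R<u, set p* = (R−d)/(u−d) = 0.7600; price each node as the discounted p*-expectation of its children.
Terminal values V(1,·): V(1,0)=0.0000, V(1,1)=34.9100
  t=0,j=0: stock 99.0000 → up 117.8100 (V=34.9100), down 68.3100 (V=0.0000). Price 24.7959; hedge Δ=0.7053, bond B=-45.0241.
The time-0 hedge costs 24.7959, which is the no-arbitrage price.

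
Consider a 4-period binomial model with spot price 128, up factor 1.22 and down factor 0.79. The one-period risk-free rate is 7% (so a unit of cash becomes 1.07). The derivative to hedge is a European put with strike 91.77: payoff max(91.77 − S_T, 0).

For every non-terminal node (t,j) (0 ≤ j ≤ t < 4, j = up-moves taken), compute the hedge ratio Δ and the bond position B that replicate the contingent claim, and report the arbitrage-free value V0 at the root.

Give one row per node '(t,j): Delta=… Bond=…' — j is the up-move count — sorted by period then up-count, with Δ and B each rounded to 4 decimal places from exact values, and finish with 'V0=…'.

Risk-neutral probability p* = (R−d)/(u−d) = (1.07−0.79)/(1.22−0.79) = 0.6512.
Payoff layer (t=4): V(4,0)=41.9139, V(4,1)=14.7770, V(4,2)=0.0000, V(4,3)=0.0000, V(4,4)=0.0000
  t=3,j=0: stock 63.1090 → up 76.9930 (V=14.7770), down 49.8561 (V=41.9139). Price 22.6574; hedge Δ=-1.0000, bond B=85.7664.
  t=3,j=1: stock 97.4595 → up 118.9005 (V=0.0000), down 76.9930 (V=14.7770). Price 4.8175; hedge Δ=-0.3526, bond B=39.1827.
  t=3,j=2: stock 150.5070 → up 183.6185 (V=0.0000), down 118.9005 (V=0.0000). Price 0.0000; hedge Δ=0.0000, bond B=0.0000.
  t=3,j=3: stock 232.4285 → up 283.5628 (V=0.0000), down 183.6185 (V=0.0000). Price 0.0000; hedge Δ=0.0000, bond B=0.0000.
  t=2,j=0: stock 79.8848 → up 97.4595 (V=4.8175), down 63.1090 (V=22.6574). Price 10.3184; hedge Δ=-0.5193, bond B=51.8064.
  t=2,j=1: stock 123.3664 → up 150.5070 (V=0.0000), down 97.4595 (V=4.8175). Price 1.5706; hedge Δ=-0.0908, bond B=12.7742.
  t=2,j=2: stock 190.5152 → up 232.4285 (V=0.0000), down 150.5070 (V=0.0000). Price 0.0000; hedge Δ=0.0000, bond B=0.0000.
  t=1,j=0: stock 101.1200 → up 123.3664 (V=1.5706), down 79.8848 (V=10.3184). Price 4.3198; hedge Δ=-0.2012, bond B=24.6636.
  t=1,j=1: stock 156.1600 → up 190.5152 (V=0.0000), down 123.3664 (V=1.5706). Price 0.5120; hedge Δ=-0.0234, bond B=4.1646.
  t=0,j=0: stock 128.0000 → up 156.1600 (V=0.5120), down 101.1200 (V=4.3198). Price 1.7199; hedge Δ=-0.0692, bond B=10.5752.
Root portfolio cost Δ·128+B reproduces V0=1.7199.

(0,0): Delta=-0.0692 Bond=10.5752
(1,0): Delta=-0.2012 Bond=24.6636
(1,1): Delta=-0.0234 Bond=4.1646
(2,0): Delta=-0.5193 Bond=51.8064
(2,1): Delta=-0.0908 Bond=12.7742
(2,2): Delta=0.0000 Bond=0.0000
(3,0): Delta=-1.0000 Bond=85.7664
(3,1): Delta=-0.3526 Bond=39.1827
(3,2): Delta=0.0000 Bond=0.0000
(3,3): Delta=0.0000 Bond=0.0000
V0=1.7199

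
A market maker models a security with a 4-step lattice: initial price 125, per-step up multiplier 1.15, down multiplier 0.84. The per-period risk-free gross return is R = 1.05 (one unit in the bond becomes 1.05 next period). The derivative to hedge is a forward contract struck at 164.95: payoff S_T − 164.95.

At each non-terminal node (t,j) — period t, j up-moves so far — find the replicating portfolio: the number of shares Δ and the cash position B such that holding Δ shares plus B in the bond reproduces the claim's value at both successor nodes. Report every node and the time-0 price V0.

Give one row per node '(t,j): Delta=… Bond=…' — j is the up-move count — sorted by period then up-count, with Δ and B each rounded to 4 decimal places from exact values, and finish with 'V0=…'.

(0,0): Delta=1.0000 Bond=-135.7048
(1,0): Delta=1.0000 Bond=-142.4900
(1,1): Delta=1.0000 Bond=-142.4900
(2,0): Delta=1.0000 Bond=-149.6145
(2,1): Delta=1.0000 Bond=-149.6145
(2,2): Delta=1.0000 Bond=-149.6145
(3,0): Delta=1.0000 Bond=-157.0952
(3,1): Delta=1.0000 Bond=-157.0952
(3,2): Delta=1.0000 Bond=-157.0952
(3,3): Delta=1.0000 Bond=-157.0952
V0=-10.7048

No-arbitrage ⇒ martingale measure with p* = (R−d)/(u−d) = 0.6774.
At expiry t=4: V(4,0)=-102.7161, V(4,1)=-79.7488, V(4,2)=-48.3055, V(4,3)=-5.2581, V(4,4)=53.6758
  t=3,j=0: stock 74.0880 → up 85.2012 (V=-79.7488), down 62.2339 (V=-102.7161). Price -83.0072; hedge Δ=1.0000, bond B=-157.0952.
  t=3,j=1: stock 101.4300 → up 116.6445 (V=-48.3055), down 85.2012 (V=-79.7488). Price -55.6652; hedge Δ=1.0000, bond B=-157.0952.
  t=3,j=2: stock 138.8625 → up 159.6919 (V=-5.2581), down 116.6445 (V=-48.3055). Price -18.2327; hedge Δ=1.0000, bond B=-157.0952.
  t=3,j=3: stock 190.1094 → up 218.6258 (V=53.6758), down 159.6919 (V=-5.2581). Price 33.0141; hedge Δ=1.0000, bond B=-157.0952.
  t=2,j=0: stock 88.2000 → up 101.4300 (V=-55.6652), down 74.0880 (V=-83.0072). Price -61.4145; hedge Δ=1.0000, bond B=-149.6145.
  t=2,j=1: stock 120.7500 → up 138.8625 (V=-18.2327), down 101.4300 (V=-55.6652). Price -28.8645; hedge Δ=1.0000, bond B=-149.6145.
  t=2,j=2: stock 165.3125 → up 190.1094 (V=33.0141), down 138.8625 (V=-18.2327). Price 15.6980; hedge Δ=1.0000, bond B=-149.6145.
  t=1,j=0: stock 105.0000 → up 120.7500 (V=-28.8645), down 88.2000 (V=-61.4145). Price -37.4900; hedge Δ=1.0000, bond B=-142.4900.
  t=1,j=1: stock 143.7500 → up 165.3125 (V=15.6980), down 120.7500 (V=-28.8645). Price 1.2600; hedge Δ=1.0000, bond B=-142.4900.
  t=0,j=0: stock 125.0000 → up 143.7500 (V=1.2600), down 105.0000 (V=-37.4900). Price -10.7048; hedge Δ=1.0000, bond B=-135.7048.
Each (Δ,B) replicates both successor values, so the strategy is self-financing and V0 is arbitrage-free.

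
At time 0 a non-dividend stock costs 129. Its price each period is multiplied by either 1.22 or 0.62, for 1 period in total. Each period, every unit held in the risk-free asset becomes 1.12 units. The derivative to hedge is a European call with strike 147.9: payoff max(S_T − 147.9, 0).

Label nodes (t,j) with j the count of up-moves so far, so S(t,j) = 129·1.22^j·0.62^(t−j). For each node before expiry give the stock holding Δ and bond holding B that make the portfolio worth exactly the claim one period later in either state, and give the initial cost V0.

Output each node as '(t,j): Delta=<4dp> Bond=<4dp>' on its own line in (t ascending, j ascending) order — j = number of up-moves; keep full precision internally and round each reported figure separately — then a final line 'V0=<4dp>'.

(0,0): Delta=0.1225 Bond=-8.7464
V0=7.0536

Risk-neutral probability p* = (R−d)/(u−d) = (1.12−0.62)/(1.22−0.62) = 0.8333.
Payoff layer (t=1): V(1,0)=0.0000, V(1,1)=9.4800
Node (0,0) S=129.0000: V=(p*·9.4800+(1−p*)·0.0000)/1.12=7.0536; Δ=(9.4800−0.0000)/(157.3800−79.9800)=0.1225; B=V−Δ·S=-8.7464
Self-financing check: at every node Δ·S+B equals the discounted successor values.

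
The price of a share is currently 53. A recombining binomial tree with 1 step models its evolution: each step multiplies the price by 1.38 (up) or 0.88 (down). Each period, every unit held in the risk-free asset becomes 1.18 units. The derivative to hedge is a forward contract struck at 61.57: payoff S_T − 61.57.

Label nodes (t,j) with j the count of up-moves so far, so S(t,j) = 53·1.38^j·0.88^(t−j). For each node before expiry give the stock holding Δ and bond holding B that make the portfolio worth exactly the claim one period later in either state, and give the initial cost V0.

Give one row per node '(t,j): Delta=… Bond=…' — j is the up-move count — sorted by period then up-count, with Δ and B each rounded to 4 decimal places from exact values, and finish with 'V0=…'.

(0,0): Delta=1.0000 Bond=-52.1780
V0=0.8220

Since d<R<u, set p* = (R−d)/(u−d) = 0.6000; price each node as the discounted p*-expectation of its children.
Terminal payoffs: V(1,0)=-14.9300, V(1,1)=11.5700
Node (0,0) S=53.0000: V=(p*·11.5700+(1−p*)·-14.9300)/1.18=0.8220; Δ=(11.5700−-14.9300)/(73.1400−46.6400)=1.0000; B=V−Δ·S=-52.1780
Root portfolio cost Δ·53+B reproduces V0=0.8220.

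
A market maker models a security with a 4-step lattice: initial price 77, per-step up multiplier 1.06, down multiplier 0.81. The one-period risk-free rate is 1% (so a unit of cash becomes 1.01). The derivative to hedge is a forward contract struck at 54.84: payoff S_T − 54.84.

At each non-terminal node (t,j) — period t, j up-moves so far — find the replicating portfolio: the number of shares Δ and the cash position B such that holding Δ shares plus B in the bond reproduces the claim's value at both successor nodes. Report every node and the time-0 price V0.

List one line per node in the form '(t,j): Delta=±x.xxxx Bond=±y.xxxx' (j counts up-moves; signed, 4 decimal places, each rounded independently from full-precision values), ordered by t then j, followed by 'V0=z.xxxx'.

Under the risk-neutral measure, an up-move has probability p* = (R−d)/(u−d) = 0.8000 and values discount at R = 1.01.
At expiry t=4: V(4,0)=-21.6940, V(4,1)=-11.4638, V(4,2)=1.9239, V(4,3)=19.4437, V(4,4)=42.3707
(3,0): S=40.9210. Δ = (V_up−V_dn)/(S_up−S_dn) = (-11.4638−-21.6940)/(43.3762−33.1460) = 1.0000. V = [p*·-11.4638 + (1−p*)·-21.6940]/1.01 = -13.3761. B = V − Δ·S = -54.2970.
(3,1): S=53.5509. Δ = (V_up−V_dn)/(S_up−S_dn) = (1.9239−-11.4638)/(56.7639−43.3762) = 1.0000. V = [p*·1.9239 + (1−p*)·-11.4638]/1.01 = -0.7461. B = V − Δ·S = -54.2970.
(3,2): S=70.0789. Δ = (V_up−V_dn)/(S_up−S_dn) = (19.4437−1.9239)/(74.2837−56.7639) = 1.0000. V = [p*·19.4437 + (1−p*)·1.9239]/1.01 = 15.7819. B = V − Δ·S = -54.2970.
(3,3): S=91.7082. Δ = (V_up−V_dn)/(S_up−S_dn) = (42.3707−19.4437)/(97.2107−74.2837) = 1.0000. V = [p*·42.3707 + (1−p*)·19.4437]/1.01 = 37.4112. B = V − Δ·S = -54.2970.
(2,0): S=50.5197. Δ = (V_up−V_dn)/(S_up−S_dn) = (-0.7461−-13.3761)/(53.5509−40.9210) = 1.0000. V = [p*·-0.7461 + (1−p*)·-13.3761]/1.01 = -3.2397. B = V − Δ·S = -53.7594.
(2,1): S=66.1122. Δ = (V_up−V_dn)/(S_up−S_dn) = (15.7819−-0.7461)/(70.0789−53.5509) = 1.0000. V = [p*·15.7819 + (1−p*)·-0.7461]/1.01 = 12.3528. B = V − Δ·S = -53.7594.
(2,2): S=86.5172. Δ = (V_up−V_dn)/(S_up−S_dn) = (37.4112−15.7819)/(91.7082−70.0789) = 1.0000. V = [p*·37.4112 + (1−p*)·15.7819]/1.01 = 32.7578. B = V − Δ·S = -53.7594.
(1,0): S=62.3700. Δ = (V_up−V_dn)/(S_up−S_dn) = (12.3528−-3.2397)/(66.1122−50.5197) = 1.0000. V = [p*·12.3528 + (1−p*)·-3.2397]/1.01 = 9.1428. B = V − Δ·S = -53.2272.
(1,1): S=81.6200. Δ = (V_up−V_dn)/(S_up−S_dn) = (32.7578−12.3528)/(86.5172−66.1122) = 1.0000. V = [p*·32.7578 + (1−p*)·12.3528]/1.01 = 28.3928. B = V − Δ·S = -53.2272.
(0,0): S=77.0000. Δ = (V_up−V_dn)/(S_up−S_dn) = (28.3928−9.1428)/(81.6200−62.3700) = 1.0000. V = [p*·28.3928 + (1−p*)·9.1428]/1.01 = 24.2998. B = V − Δ·S = -52.7002.
Check: Δ(0,0)·S0 + B(0,0) = 24.2998 = V0.

(0,0): Delta=1.0000 Bond=-52.7002
(1,0): Delta=1.0000 Bond=-53.2272
(1,1): Delta=1.0000 Bond=-53.2272
(2,0): Delta=1.0000 Bond=-53.7594
(2,1): Delta=1.0000 Bond=-53.7594
(2,2): Delta=1.0000 Bond=-53.7594
(3,0): Delta=1.0000 Bond=-54.2970
(3,1): Delta=1.0000 Bond=-54.2970
(3,2): Delta=1.0000 Bond=-54.2970
(3,3): Delta=1.0000 Bond=-54.2970
V0=24.2998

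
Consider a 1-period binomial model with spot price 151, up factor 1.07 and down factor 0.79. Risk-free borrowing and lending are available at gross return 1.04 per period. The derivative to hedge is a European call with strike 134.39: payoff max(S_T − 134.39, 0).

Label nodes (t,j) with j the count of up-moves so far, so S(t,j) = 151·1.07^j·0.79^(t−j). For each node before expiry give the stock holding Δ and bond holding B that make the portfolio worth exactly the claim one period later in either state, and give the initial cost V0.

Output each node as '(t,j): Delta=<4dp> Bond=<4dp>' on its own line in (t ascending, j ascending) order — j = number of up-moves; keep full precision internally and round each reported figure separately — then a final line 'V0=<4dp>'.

(0,0): Delta=0.6429 Bond=-73.7370
V0=23.3345

Risk-neutral probability p* = (R−d)/(u−d) = (1.04−0.79)/(1.07−0.79) = 0.8929.
Payoff layer (t=1): V(1,0)=0.0000, V(1,1)=27.1800
  t=0,j=0: stock 151.0000 → up 161.5700 (V=27.1800), down 119.2900 (V=0.0000). Price 23.3345; hedge Δ=0.6429, bond B=-73.7370.
Each (Δ,B) replicates both successor values, so the strategy is self-financing and V0 is arbitrage-free.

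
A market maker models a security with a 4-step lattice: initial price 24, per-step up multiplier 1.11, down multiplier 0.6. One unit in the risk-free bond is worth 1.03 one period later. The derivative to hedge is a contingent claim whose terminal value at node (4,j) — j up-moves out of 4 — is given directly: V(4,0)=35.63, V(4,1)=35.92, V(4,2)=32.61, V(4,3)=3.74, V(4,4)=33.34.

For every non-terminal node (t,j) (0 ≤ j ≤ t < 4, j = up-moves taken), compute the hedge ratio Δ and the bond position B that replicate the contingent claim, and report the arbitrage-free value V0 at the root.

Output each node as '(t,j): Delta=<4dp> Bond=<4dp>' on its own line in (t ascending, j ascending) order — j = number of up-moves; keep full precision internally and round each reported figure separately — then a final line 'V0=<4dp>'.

(0,0): Delta=0.5890 Bond=5.5575
(1,0): Delta=-2.7456 Bond=53.7429
(1,1): Delta=0.9244 Bond=-3.2095
(2,0): Delta=-0.6049 Bond=36.8595
(2,1): Delta=-2.9609 Bond=58.7963
(2,2): Delta=1.3151 Bond=-14.8596
(3,0): Delta=0.1097 Bond=34.2610
(3,1): Delta=-0.6767 Bond=38.6545
(3,2): Delta=-3.1906 Bond=64.6356
(3,3): Delta=1.7682 Bond=-30.1782
V0=19.6947

The replicating-portfolio and risk-neutral prices coincide; use p* = (1.03−0.6)/(1.11−0.6) = 0.8431 for the latter.
At expiry t=4: V(4,0)=35.6300, V(4,1)=35.9200, V(4,2)=32.6100, V(4,3)=3.7400, V(4,4)=33.3400
Node (3,0) S=5.1840: V=(p*·35.9200+(1−p*)·35.6300)/1.03=34.8296; Δ=(35.9200−35.6300)/(5.7542−3.1104)=0.1097; B=V−Δ·S=34.2610
Node (3,1) S=9.5904: V=(p*·32.6100+(1−p*)·35.9200)/1.03=32.1643; Δ=(32.6100−35.9200)/(10.6453−5.7542)=-0.6767; B=V−Δ·S=38.6545
Node (3,2) S=17.7422: V=(p*·3.7400+(1−p*)·32.6100)/1.03=8.0278; Δ=(3.7400−32.6100)/(19.6939−10.6453)=-3.1906; B=V−Δ·S=64.6356
Node (3,3) S=32.8231: V=(p*·33.3400+(1−p*)·3.7400)/1.03=27.8610; Δ=(33.3400−3.7400)/(36.4337−19.6939)=1.7682; B=V−Δ·S=-30.1782
Node (2,0) S=8.6400: V=(p*·32.1643+(1−p*)·34.8296)/1.03=31.6334; Δ=(32.1643−34.8296)/(9.5904−5.1840)=-0.6049; B=V−Δ·S=36.8595
Node (2,1) S=15.9840: V=(p*·8.0278+(1−p*)·32.1643)/1.03=11.4698; Δ=(8.0278−32.1643)/(17.7422−9.5904)=-2.9609; B=V−Δ·S=58.7963
Node (2,2) S=29.5704: V=(p*·27.8610+(1−p*)·8.0278)/1.03=24.0291; Δ=(27.8610−8.0278)/(32.8231−17.7422)=1.3151; B=V−Δ·S=-14.8596
Node (1,0) S=14.4000: V=(p*·11.4698+(1−p*)·31.6334)/1.03=14.2065; Δ=(11.4698−31.6334)/(15.9840−8.6400)=-2.7456; B=V−Δ·S=53.7429
Node (1,1) S=26.6400: V=(p*·24.0291+(1−p*)·11.4698)/1.03=21.4165; Δ=(24.0291−11.4698)/(29.5704−15.9840)=0.9244; B=V−Δ·S=-3.2095
Node (0,0) S=24.0000: V=(p*·21.4165+(1−p*)·14.2065)/1.03=19.6947; Δ=(21.4165−14.2065)/(26.6400−14.4000)=0.5890; B=V−Δ·S=5.5575
The time-0 hedge costs 19.6947, which is the no-arbitrage price.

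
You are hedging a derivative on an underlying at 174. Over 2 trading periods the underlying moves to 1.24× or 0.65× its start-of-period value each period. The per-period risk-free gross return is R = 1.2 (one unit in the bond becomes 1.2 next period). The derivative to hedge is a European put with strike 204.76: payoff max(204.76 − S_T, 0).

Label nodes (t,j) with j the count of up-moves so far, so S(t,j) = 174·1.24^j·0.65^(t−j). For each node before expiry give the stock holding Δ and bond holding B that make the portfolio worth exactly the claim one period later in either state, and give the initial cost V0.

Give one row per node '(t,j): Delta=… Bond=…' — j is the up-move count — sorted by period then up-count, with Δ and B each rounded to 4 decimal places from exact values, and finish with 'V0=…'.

Since d<R<u, set p* = (R−d)/(u−d) = 0.9322; price each node as the discounted p*-expectation of its children.
At expiry t=2: V(2,0)=131.2450, V(2,1)=64.5160, V(2,2)=0.0000
Node (1,0) S=113.1000: V=(p*·64.5160+(1−p*)·131.2450)/1.2=57.5333; Δ=(64.5160−131.2450)/(140.2440−73.5150)=-1.0000; B=V−Δ·S=170.6333
Node (1,1) S=215.7600: V=(p*·0.0000+(1−p*)·64.5160)/1.2=3.6450; Δ=(0.0000−64.5160)/(267.5424−140.2440)=-0.5068; B=V−Δ·S=112.9941
Node (0,0) S=174.0000: V=(p*·3.6450+(1−p*)·57.5333)/1.2=6.0820; Δ=(3.6450−57.5333)/(215.7600−113.1000)=-0.5249; B=V−Δ·S=97.4182
Self-financing check: at every node Δ·S+B equals the discounted successor values.

(0,0): Delta=-0.5249 Bond=97.4182
(1,0): Delta=-1.0000 Bond=170.6333
(1,1): Delta=-0.5068 Bond=112.9941
V0=6.0820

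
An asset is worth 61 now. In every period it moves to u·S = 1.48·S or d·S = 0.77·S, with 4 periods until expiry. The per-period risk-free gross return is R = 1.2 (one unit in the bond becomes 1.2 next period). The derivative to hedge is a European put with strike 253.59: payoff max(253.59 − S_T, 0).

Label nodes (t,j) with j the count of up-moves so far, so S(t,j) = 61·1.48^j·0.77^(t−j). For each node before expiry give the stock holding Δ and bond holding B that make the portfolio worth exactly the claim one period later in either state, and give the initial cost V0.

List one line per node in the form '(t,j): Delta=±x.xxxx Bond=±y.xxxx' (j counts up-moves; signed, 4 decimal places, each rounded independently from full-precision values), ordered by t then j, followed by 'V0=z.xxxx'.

(0,0): Delta=-0.8840 Bond=117.7543
(1,0): Delta=-1.0000 Bond=146.7535
(1,1): Delta=-0.8447 Bond=137.7574
(2,0): Delta=-1.0000 Bond=176.1042
(2,1): Delta=-1.0000 Bond=176.1042
(2,2): Delta=-0.7921 Bond=158.2794
(3,0): Delta=-1.0000 Bond=211.3250
(3,1): Delta=-1.0000 Bond=211.3250
(3,2): Delta=-1.0000 Bond=211.3250
(3,3): Delta=-0.7217 Bond=176.0071
V0=63.8300

Since d<R<u, set p* = (R−d)/(u−d) = 0.6056; price each node as the discounted p*-expectation of its children.
At expiry t=4: V(4,0)=232.1466, V(4,1)=212.3742, V(4,2)=174.3700, V(4,3)=101.3230, V(4,4)=0.0000
  t=3,j=0: stock 27.8485 → up 41.2158 (V=212.3742), down 21.4434 (V=232.1466). Price 183.4765; hedge Δ=-1.0000, bond B=211.3250.
  t=3,j=1: stock 53.5270 → up 79.2200 (V=174.3700), down 41.2158 (V=212.3742). Price 157.7980; hedge Δ=-1.0000, bond B=211.3250.
  t=3,j=2: stock 102.8831 → up 152.2670 (V=101.3230), down 79.2200 (V=174.3700). Price 108.4419; hedge Δ=-1.0000, bond B=211.3250.
  t=3,j=3: stock 197.7493 → up 292.6690 (V=0.0000), down 152.2670 (V=101.3230). Price 33.2986; hedge Δ=-0.7217, bond B=176.0071.
  t=2,j=0: stock 36.1669 → up 53.5270 (V=157.7980), down 27.8485 (V=183.4765). Price 139.9373; hedge Δ=-1.0000, bond B=176.1042.
  t=2,j=1: stock 69.5156 → up 102.8831 (V=108.4419), down 53.5270 (V=157.7980). Price 106.5886; hedge Δ=-1.0000, bond B=176.1042.
  t=2,j=2: stock 133.6144 → up 197.7493 (V=33.2986), down 102.8831 (V=108.4419). Price 52.4438; hedge Δ=-0.7921, bond B=158.2794.
  t=1,j=0: stock 46.9700 → up 69.5156 (V=106.5886), down 36.1669 (V=139.9373). Price 99.7835; hedge Δ=-1.0000, bond B=146.7535.
  t=1,j=1: stock 90.2800 → up 133.6144 (V=52.4438), down 69.5156 (V=106.5886). Price 61.4972; hedge Δ=-0.8447, bond B=137.7574.
  t=0,j=0: stock 61.0000 → up 90.2800 (V=61.4972), down 46.9700 (V=99.7835). Price 63.8300; hedge Δ=-0.8840, bond B=117.7543.
The time-0 hedge costs 63.8300, which is the no-arbitrage price.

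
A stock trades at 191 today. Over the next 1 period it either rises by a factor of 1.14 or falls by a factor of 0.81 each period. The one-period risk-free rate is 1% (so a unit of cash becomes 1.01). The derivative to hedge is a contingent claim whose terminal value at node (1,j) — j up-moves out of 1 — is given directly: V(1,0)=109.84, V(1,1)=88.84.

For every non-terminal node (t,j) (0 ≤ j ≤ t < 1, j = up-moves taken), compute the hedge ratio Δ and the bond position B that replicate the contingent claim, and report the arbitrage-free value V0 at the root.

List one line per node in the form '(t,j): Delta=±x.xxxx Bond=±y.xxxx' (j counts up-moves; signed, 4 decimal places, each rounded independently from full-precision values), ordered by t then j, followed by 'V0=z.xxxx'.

Under the risk-neutral measure, an up-move has probability p* = (R−d)/(u−d) = 0.6061 and values discount at R = 1.01.
At expiry t=1: V(1,0)=109.8400, V(1,1)=88.8400
  t=0,j=0: stock 191.0000 → up 217.7400 (V=88.8400), down 154.7100 (V=109.8400). Price 96.1512; hedge Δ=-0.3332, bond B=159.7876.
The time-0 hedge costs 96.1512, which is the no-arbitrage price.

(0,0): Delta=-0.3332 Bond=159.7876
V0=96.1512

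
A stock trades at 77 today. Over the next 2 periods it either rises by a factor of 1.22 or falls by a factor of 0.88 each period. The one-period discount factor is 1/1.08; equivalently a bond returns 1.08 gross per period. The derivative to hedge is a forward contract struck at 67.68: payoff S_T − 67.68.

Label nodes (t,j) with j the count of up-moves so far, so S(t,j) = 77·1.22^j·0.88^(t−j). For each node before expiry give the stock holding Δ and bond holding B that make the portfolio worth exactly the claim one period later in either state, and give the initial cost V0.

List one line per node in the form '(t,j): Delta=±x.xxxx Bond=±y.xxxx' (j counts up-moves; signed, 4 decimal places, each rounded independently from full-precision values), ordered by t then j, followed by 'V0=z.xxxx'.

The replicating-portfolio and risk-neutral prices coincide; use p* = (1.08−0.88)/(1.22−0.88) = 0.5882 for the latter.
Terminal values V(2,·): V(2,0)=-8.0512, V(2,1)=14.9872, V(2,2)=46.9268
  t=1,j=0: stock 67.7600 → up 82.6672 (V=14.9872), down 59.6288 (V=-8.0512). Price 5.0933; hedge Δ=1.0000, bond B=-62.6667.
  t=1,j=1: stock 93.9400 → up 114.6068 (V=46.9268), down 82.6672 (V=14.9872). Price 31.2733; hedge Δ=1.0000, bond B=-62.6667.
  t=0,j=0: stock 77.0000 → up 93.9400 (V=31.2733), down 67.7600 (V=5.0933). Price 18.9753; hedge Δ=1.0000, bond B=-58.0247.
Self-financing check: at every node Δ·S+B equals the discounted successor values.

(0,0): Delta=1.0000 Bond=-58.0247
(1,0): Delta=1.0000 Bond=-62.6667
(1,1): Delta=1.0000 Bond=-62.6667
V0=18.9753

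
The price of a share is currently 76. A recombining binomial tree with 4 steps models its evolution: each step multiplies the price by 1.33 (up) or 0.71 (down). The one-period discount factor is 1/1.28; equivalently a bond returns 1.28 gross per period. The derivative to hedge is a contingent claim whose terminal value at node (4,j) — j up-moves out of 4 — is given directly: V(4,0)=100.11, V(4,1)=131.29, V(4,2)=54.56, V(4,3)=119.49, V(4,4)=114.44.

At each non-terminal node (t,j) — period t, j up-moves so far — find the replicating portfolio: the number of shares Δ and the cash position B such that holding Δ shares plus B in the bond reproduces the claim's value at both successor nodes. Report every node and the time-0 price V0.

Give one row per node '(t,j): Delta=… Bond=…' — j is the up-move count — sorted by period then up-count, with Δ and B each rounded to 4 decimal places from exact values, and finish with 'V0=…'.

Under the risk-neutral measure, an up-move has probability p* = (R−d)/(u−d) = 0.9194 and values discount at R = 1.28.
At expiry t=4: V(4,0)=100.1100, V(4,1)=131.2900, V(4,2)=54.5600, V(4,3)=119.4900, V(4,4)=114.4400
  t=3,j=0: stock 27.2012 → up 36.1776 (V=131.2900), down 19.3129 (V=100.1100). Price 100.6058; hedge Δ=1.8488, bond B=50.3155.
  t=3,j=1: stock 50.9544 → up 67.7694 (V=54.5600), down 36.1776 (V=131.2900). Price 47.4593; hedge Δ=-2.4288, bond B=171.2174.
  t=3,j=2: stock 95.4498 → up 126.9483 (V=119.4900), down 67.7694 (V=54.5600). Price 89.2607; hedge Δ=1.0972, bond B=-15.4651.
  t=3,j=3: stock 178.8004 → up 237.8045 (V=114.4400), down 126.9483 (V=119.4900). Price 89.7244; hedge Δ=-0.0456, bond B=97.8696.
  t=2,j=0: stock 38.3116 → up 50.9544 (V=47.4593), down 27.2012 (V=100.6058). Price 40.4260; hedge Δ=-2.2374, bond B=126.1463.
  t=2,j=1: stock 71.7668 → up 95.4498 (V=89.2607), down 50.9544 (V=47.4593). Price 67.1013; hedge Δ=0.9395, bond B=-0.3204.
  t=2,j=2: stock 134.4364 → up 178.8004 (V=89.7244), down 95.4498 (V=89.2607). Price 70.0680; hedge Δ=0.0056, bond B=69.3201.
  t=1,j=0: stock 53.9600 → up 71.7668 (V=67.1013), down 38.3116 (V=40.4260). Price 50.7422; hedge Δ=0.7973, bond B=7.7176.
  t=1,j=1: stock 101.0800 → up 134.4364 (V=70.0680), down 71.7668 (V=67.1013). Price 54.5537; hedge Δ=0.0473, bond B=49.7687.
  t=0,j=0: stock 76.0000 → up 101.0800 (V=54.5537), down 53.9600 (V=50.7422). Price 42.3799; hedge Δ=0.0809, bond B=36.2324.
Root portfolio cost Δ·76+B reproduces V0=42.3799.

(0,0): Delta=0.0809 Bond=36.2324
(1,0): Delta=0.7973 Bond=7.7176
(1,1): Delta=0.0473 Bond=49.7687
(2,0): Delta=-2.2374 Bond=126.1463
(2,1): Delta=0.9395 Bond=-0.3204
(2,2): Delta=0.0056 Bond=69.3201
(3,0): Delta=1.8488 Bond=50.3155
(3,1): Delta=-2.4288 Bond=171.2174
(3,2): Delta=1.0972 Bond=-15.4651
(3,3): Delta=-0.0456 Bond=97.8696
V0=42.3799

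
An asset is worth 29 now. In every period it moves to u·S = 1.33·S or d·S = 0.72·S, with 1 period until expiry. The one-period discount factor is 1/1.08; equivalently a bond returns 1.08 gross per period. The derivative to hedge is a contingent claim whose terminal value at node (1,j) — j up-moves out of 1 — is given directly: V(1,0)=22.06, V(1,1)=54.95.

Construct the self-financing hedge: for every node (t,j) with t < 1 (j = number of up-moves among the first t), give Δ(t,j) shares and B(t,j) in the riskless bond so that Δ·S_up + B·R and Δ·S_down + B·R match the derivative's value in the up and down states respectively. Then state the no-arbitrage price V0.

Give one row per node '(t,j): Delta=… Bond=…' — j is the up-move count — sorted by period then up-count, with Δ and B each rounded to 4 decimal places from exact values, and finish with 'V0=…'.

(0,0): Delta=1.8592 Bond=-15.5194
V0=38.3986

The replicating-portfolio and risk-neutral prices coincide; use p* = (1.08−0.72)/(1.33−0.72) = 0.5902 for the latter.
At expiry t=1: V(1,0)=22.0600, V(1,1)=54.9500
  t=0,j=0: stock 29.0000 → up 38.5700 (V=54.9500), down 20.8800 (V=22.0600). Price 38.3986; hedge Δ=1.8592, bond B=-15.5194.
Self-financing check: at every node Δ·S+B equals the discounted successor values.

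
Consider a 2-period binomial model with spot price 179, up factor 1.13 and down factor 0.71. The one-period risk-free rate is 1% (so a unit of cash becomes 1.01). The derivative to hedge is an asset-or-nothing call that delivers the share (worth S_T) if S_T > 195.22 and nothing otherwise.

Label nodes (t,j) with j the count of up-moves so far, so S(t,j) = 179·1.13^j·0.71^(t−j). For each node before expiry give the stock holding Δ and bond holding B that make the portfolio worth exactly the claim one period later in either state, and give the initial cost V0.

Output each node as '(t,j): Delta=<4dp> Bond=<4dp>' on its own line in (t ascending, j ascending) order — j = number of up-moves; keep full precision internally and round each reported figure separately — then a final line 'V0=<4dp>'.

The replicating-portfolio and risk-neutral prices coincide; use p* = (1.01−0.71)/(1.13−0.71) = 0.7143 for the latter.
Terminal values V(2,·): V(2,0)=0.0000, V(2,1)=0.0000, V(2,2)=228.5651
  t=1,j=0: stock 127.0900 → up 143.6117 (V=0.0000), down 90.2339 (V=0.0000). Price 0.0000; hedge Δ=0.0000, bond B=0.0000.
  t=1,j=1: stock 202.2700 → up 228.5651 (V=228.5651), down 143.6117 (V=0.0000). Price 161.6443; hedge Δ=2.6905, bond B=-382.5583.
  t=0,j=0: stock 179.0000 → up 202.2700 (V=161.6443), down 127.0900 (V=0.0000). Price 114.3171; hedge Δ=2.1501, bond B=-270.5504.
Self-financing check: at every node Δ·S+B equals the discounted successor values.

(0,0): Delta=2.1501 Bond=-270.5504
(1,0): Delta=0.0000 Bond=0.0000
(1,1): Delta=2.6905 Bond=-382.5583
V0=114.3171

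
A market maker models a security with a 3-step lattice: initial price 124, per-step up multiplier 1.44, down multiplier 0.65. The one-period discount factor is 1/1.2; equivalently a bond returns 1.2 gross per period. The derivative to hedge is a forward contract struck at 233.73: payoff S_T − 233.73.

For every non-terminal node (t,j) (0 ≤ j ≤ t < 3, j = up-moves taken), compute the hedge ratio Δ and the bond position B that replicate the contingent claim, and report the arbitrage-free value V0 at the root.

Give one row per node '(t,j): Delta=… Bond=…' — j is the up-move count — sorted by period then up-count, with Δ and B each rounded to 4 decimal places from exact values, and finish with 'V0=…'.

Risk-neutral probability p* = (R−d)/(u−d) = (1.2−0.65)/(1.44−0.65) = 0.6962.
Payoff layer (t=3): V(3,0)=-199.6765, V(3,1)=-158.2884, V(3,2)=-66.5978, V(3,3)=136.5320
  t=2,j=0: stock 52.3900 → up 75.4416 (V=-158.2884), down 34.0535 (V=-199.6765). Price -142.3850; hedge Δ=1.0000, bond B=-194.7750.
  t=2,j=1: stock 116.0640 → up 167.1322 (V=-66.5978), down 75.4416 (V=-158.2884). Price -78.7110; hedge Δ=1.0000, bond B=-194.7750.
  t=2,j=2: stock 257.1264 → up 370.2620 (V=136.5320), down 167.1322 (V=-66.5978). Price 62.3514; hedge Δ=1.0000, bond B=-194.7750.
  t=1,j=0: stock 80.6000 → up 116.0640 (V=-78.7110), down 52.3900 (V=-142.3850). Price -81.7125; hedge Δ=1.0000, bond B=-162.3125.
  t=1,j=1: stock 178.5600 → up 257.1264 (V=62.3514), down 116.0640 (V=-78.7110). Price 16.2475; hedge Δ=1.0000, bond B=-162.3125.
  t=0,j=0: stock 124.0000 → up 178.5600 (V=16.2475), down 80.6000 (V=-81.7125). Price -11.2604; hedge Δ=1.0000, bond B=-135.2604.
Each (Δ,B) replicates both successor values, so the strategy is self-financing and V0 is arbitrage-free.

(0,0): Delta=1.0000 Bond=-135.2604
(1,0): Delta=1.0000 Bond=-162.3125
(1,1): Delta=1.0000 Bond=-162.3125
(2,0): Delta=1.0000 Bond=-194.7750
(2,1): Delta=1.0000 Bond=-194.7750
(2,2): Delta=1.0000 Bond=-194.7750
V0=-11.2604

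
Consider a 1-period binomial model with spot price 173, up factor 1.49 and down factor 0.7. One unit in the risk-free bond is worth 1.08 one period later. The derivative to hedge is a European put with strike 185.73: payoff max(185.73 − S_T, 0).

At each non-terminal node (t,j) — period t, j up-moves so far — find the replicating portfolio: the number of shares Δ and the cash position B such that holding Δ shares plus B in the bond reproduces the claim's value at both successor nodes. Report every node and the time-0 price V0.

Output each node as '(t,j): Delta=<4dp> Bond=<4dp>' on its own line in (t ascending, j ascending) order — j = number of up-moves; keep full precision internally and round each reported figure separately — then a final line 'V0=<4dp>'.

Under the risk-neutral measure, an up-move has probability p* = (R−d)/(u−d) = 0.4810 and values discount at R = 1.08.
Terminal payoffs: V(1,0)=64.6300, V(1,1)=0.0000
  t=0,j=0: stock 173.0000 → up 257.7700 (V=0.0000), down 121.1000 (V=64.6300). Price 31.0575; hedge Δ=-0.4729, bond B=112.8677.
Check: Δ(0,0)·S0 + B(0,0) = 31.0575 = V0.

(0,0): Delta=-0.4729 Bond=112.8677
V0=31.0575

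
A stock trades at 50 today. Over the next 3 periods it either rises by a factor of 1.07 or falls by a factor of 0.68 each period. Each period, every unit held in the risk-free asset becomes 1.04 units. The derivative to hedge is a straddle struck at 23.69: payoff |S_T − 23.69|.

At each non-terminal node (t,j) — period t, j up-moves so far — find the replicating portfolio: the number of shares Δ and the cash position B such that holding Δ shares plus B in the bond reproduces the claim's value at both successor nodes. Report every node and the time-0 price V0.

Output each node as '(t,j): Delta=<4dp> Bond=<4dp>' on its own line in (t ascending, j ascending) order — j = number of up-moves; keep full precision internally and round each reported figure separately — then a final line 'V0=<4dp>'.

No-arbitrage ⇒ martingale measure with p* = (R−d)/(u−d) = 0.9231.
Payoff layer (t=3): V(3,0)=7.9684, V(3,1)=1.0484, V(3,2)=15.2366, V(3,3)=37.5622
Node (2,0) S=23.1200: V=(p*·1.0484+(1−p*)·7.9684)/1.04=1.5199; Δ=(1.0484−7.9684)/(24.7384−15.7216)=-0.7675; B=V−Δ·S=19.2635
Node (2,1) S=36.3800: V=(p*·15.2366+(1−p*)·1.0484)/1.04=13.6012; Δ=(15.2366−1.0484)/(38.9266−24.7384)=1.0000; B=V−Δ·S=-22.7788
Node (2,2) S=57.2450: V=(p*·37.5622+(1−p*)·15.2366)/1.04=34.4662; Δ=(37.5622−15.2366)/(61.2522−38.9266)=1.0000; B=V−Δ·S=-22.7788
Node (1,0) S=34.0000: V=(p*·13.6012+(1−p*)·1.5199)/1.04=12.1844; Δ=(13.6012−1.5199)/(36.3800−23.1200)=0.9111; B=V−Δ·S=-18.7931
Node (1,1) S=53.5000: V=(p*·34.4662+(1−p*)·13.6012)/1.04=31.5973; Δ=(34.4662−13.6012)/(57.2450−36.3800)=1.0000; B=V−Δ·S=-21.9027
Node (0,0) S=50.0000: V=(p*·31.5973+(1−p*)·12.1844)/1.04=28.9461; Δ=(31.5973−12.1844)/(53.5000−34.0000)=0.9955; B=V−Δ·S=-20.8303
Self-financing check: at every node Δ·S+B equals the discounted successor values.

(0,0): Delta=0.9955 Bond=-20.8303
(1,0): Delta=0.9111 Bond=-18.7931
(1,1): Delta=1.0000 Bond=-21.9027
(2,0): Delta=-0.7675 Bond=19.2635
(2,1): Delta=1.0000 Bond=-22.7788
(2,2): Delta=1.0000 Bond=-22.7788
V0=28.9461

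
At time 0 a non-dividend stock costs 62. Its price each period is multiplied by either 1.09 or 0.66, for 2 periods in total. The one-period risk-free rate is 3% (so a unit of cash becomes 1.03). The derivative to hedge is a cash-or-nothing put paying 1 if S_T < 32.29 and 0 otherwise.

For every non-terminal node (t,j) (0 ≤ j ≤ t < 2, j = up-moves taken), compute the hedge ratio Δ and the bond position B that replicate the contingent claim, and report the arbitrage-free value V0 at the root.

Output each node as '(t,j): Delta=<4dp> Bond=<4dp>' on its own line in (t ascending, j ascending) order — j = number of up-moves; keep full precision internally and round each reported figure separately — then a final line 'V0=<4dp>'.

(0,0): Delta=-0.0051 Bond=0.3334
(1,0): Delta=-0.0568 Bond=2.4611
(1,1): Delta=0.0000 Bond=0.0000
V0=0.0184

Under the risk-neutral measure, an up-move has probability p* = (R−d)/(u−d) = 0.8605 and values discount at R = 1.03.
Payoff layer (t=2): V(2,0)=1.0000, V(2,1)=0.0000, V(2,2)=0.0000
  t=1,j=0: stock 40.9200 → up 44.6028 (V=0.0000), down 27.0072 (V=1.0000). Price 0.1355; hedge Δ=-0.0568, bond B=2.4611.
  t=1,j=1: stock 67.5800 → up 73.6622 (V=0.0000), down 44.6028 (V=0.0000). Price 0.0000; hedge Δ=0.0000, bond B=0.0000.
  t=0,j=0: stock 62.0000 → up 67.5800 (V=0.0000), down 40.9200 (V=0.1355). Price 0.0184; hedge Δ=-0.0051, bond B=0.3334.
The time-0 hedge costs 0.0184, which is the no-arbitrage price.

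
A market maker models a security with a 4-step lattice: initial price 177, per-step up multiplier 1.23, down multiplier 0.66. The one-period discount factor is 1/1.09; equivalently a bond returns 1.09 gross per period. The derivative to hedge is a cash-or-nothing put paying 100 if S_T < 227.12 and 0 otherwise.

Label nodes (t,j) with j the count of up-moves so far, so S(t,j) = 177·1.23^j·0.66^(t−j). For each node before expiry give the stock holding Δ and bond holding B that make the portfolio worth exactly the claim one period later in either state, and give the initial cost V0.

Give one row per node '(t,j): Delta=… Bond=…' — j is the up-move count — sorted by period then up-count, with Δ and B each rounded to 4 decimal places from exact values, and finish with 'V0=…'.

Risk-neutral probability p* = (R−d)/(u−d) = (1.09−0.66)/(1.23−0.66) = 0.7544.
At expiry t=4: V(4,0)=100.0000, V(4,1)=100.0000, V(4,2)=100.0000, V(4,3)=100.0000, V(4,4)=0.0000
Node (3,0) S=50.8868: V=(p*·100.0000+(1−p*)·100.0000)/1.09=91.7431; Δ=(100.0000−100.0000)/(62.5908−33.5853)=0.0000; B=V−Δ·S=91.7431
Node (3,1) S=94.8345: V=(p*·100.0000+(1−p*)·100.0000)/1.09=91.7431; Δ=(100.0000−100.0000)/(116.6464−62.5908)=0.0000; B=V−Δ·S=91.7431
Node (3,2) S=176.7370: V=(p*·100.0000+(1−p*)·100.0000)/1.09=91.7431; Δ=(100.0000−100.0000)/(217.3865−116.6464)=0.0000; B=V−Δ·S=91.7431
Node (3,3) S=329.3735: V=(p*·0.0000+(1−p*)·100.0000)/1.09=22.5334; Δ=(0.0000−100.0000)/(405.1294−217.3865)=-0.5326; B=V−Δ·S=197.9720
Node (2,0) S=77.1012: V=(p*·91.7431+(1−p*)·91.7431)/1.09=84.1680; Δ=(91.7431−91.7431)/(94.8345−50.8868)=0.0000; B=V−Δ·S=84.1680
Node (2,1) S=143.6886: V=(p*·91.7431+(1−p*)·91.7431)/1.09=84.1680; Δ=(91.7431−91.7431)/(176.7370−94.8345)=0.0000; B=V−Δ·S=84.1680
Node (2,2) S=267.7833: V=(p*·22.5334+(1−p*)·91.7431)/1.09=36.2681; Δ=(22.5334−91.7431)/(329.3735−176.7370)=-0.4534; B=V−Δ·S=157.6887
Node (1,0) S=116.8200: V=(p*·84.1680+(1−p*)·84.1680)/1.09=77.2183; Δ=(84.1680−84.1680)/(143.6886−77.1012)=0.0000; B=V−Δ·S=77.2183
Node (1,1) S=217.7100: V=(p*·36.2681+(1−p*)·84.1680)/1.09=44.0670; Δ=(36.2681−84.1680)/(267.7833−143.6886)=-0.3860; B=V−Δ·S=128.1018
Node (0,0) S=177.0000: V=(p*·44.0670+(1−p*)·77.2183)/1.09=47.8986; Δ=(44.0670−77.2183)/(217.7100−116.8200)=-0.3286; B=V−Δ·S=106.0588
Each (Δ,B) replicates both successor values, so the strategy is self-financing and V0 is arbitrage-free.

(0,0): Delta=-0.3286 Bond=106.0588
(1,0): Delta=0.0000 Bond=77.2183
(1,1): Delta=-0.3860 Bond=128.1018
(2,0): Delta=0.0000 Bond=84.1680
(2,1): Delta=0.0000 Bond=84.1680
(2,2): Delta=-0.4534 Bond=157.6887
(3,0): Delta=0.0000 Bond=91.7431
(3,1): Delta=0.0000 Bond=91.7431
(3,2): Delta=0.0000 Bond=91.7431
(3,3): Delta=-0.5326 Bond=197.9720
V0=47.8986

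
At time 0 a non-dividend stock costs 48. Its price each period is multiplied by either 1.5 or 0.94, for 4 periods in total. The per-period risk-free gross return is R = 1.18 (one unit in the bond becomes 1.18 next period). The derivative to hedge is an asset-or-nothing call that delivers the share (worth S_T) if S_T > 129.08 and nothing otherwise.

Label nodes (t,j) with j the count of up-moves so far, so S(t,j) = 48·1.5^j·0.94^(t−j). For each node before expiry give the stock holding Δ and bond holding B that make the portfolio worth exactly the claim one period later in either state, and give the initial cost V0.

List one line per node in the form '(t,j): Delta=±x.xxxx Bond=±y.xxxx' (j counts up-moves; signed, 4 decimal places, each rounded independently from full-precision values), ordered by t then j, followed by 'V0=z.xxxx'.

(0,0): Delta=1.2474 Bond=-41.5130
(1,0): Delta=0.7950 Bond=-28.5748
(1,1): Delta=1.6253 Bond=-76.1994
(2,0): Delta=0.0000 Bond=0.0000
(2,1): Delta=1.4593 Bond=-78.6759
(2,2): Delta=1.7641 Bond=-104.9012
(3,0): Delta=0.0000 Bond=0.0000
(3,1): Delta=0.0000 Bond=0.0000
(3,2): Delta=2.6786 Bond=-216.6211
(3,3): Delta=1.0000 Bond=0.0000
V0=18.3604

Risk-neutral probability p* = (R−d)/(u−d) = (1.18−0.94)/(1.5−0.94) = 0.4286.
Terminal values V(4,·): V(4,0)=0.0000, V(4,1)=0.0000, V(4,2)=0.0000, V(4,3)=152.2800, V(4,4)=243.0000
  t=3,j=0: stock 39.8680 → up 59.8020 (V=0.0000), down 37.4760 (V=0.0000). Price 0.0000; hedge Δ=0.0000, bond B=0.0000.
  t=3,j=1: stock 63.6192 → up 95.4288 (V=0.0000), down 59.8020 (V=0.0000). Price 0.0000; hedge Δ=0.0000, bond B=0.0000.
  t=3,j=2: stock 101.5200 → up 152.2800 (V=152.2800), down 95.4288 (V=0.0000). Price 55.3075; hedge Δ=2.6786, bond B=-216.6211.
  t=3,j=3: stock 162.0000 → up 243.0000 (V=243.0000), down 152.2800 (V=152.2800). Price 162.0000; hedge Δ=1.0000, bond B=0.0000.
  t=2,j=0: stock 42.4128 → up 63.6192 (V=0.0000), down 39.8680 (V=0.0000). Price 0.0000; hedge Δ=0.0000, bond B=0.0000.
  t=2,j=1: stock 67.6800 → up 101.5200 (V=55.3075), down 63.6192 (V=0.0000). Price 20.0875; hedge Δ=1.4593, bond B=-78.6759.
  t=2,j=2: stock 108.0000 → up 162.0000 (V=162.0000), down 101.5200 (V=55.3075). Price 85.6211; hedge Δ=1.7641, bond B=-104.9012.
  t=1,j=0: stock 45.1200 → up 67.6800 (V=20.0875), down 42.4128 (V=0.0000). Price 7.2957; hedge Δ=0.7950, bond B=-28.5748.
  t=1,j=1: stock 72.0000 → up 108.0000 (V=85.6211), down 67.6800 (V=20.0875). Price 40.8248; hedge Δ=1.6253, bond B=-76.1994.
  t=0,j=0: stock 48.0000 → up 72.0000 (V=40.8248), down 45.1200 (V=7.2957). Price 18.3604; hedge Δ=1.2474, bond B=-41.5130.
Self-financing check: at every node Δ·S+B equals the discounted successor values.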